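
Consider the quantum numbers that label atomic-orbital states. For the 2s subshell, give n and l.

n = 2, l = 0

The leading integer gives n = 2; the letter 's' means l = 0.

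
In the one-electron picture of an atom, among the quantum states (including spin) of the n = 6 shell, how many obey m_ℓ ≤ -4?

With n = 6 the allowed ℓ are 0, 1, …, 5.
The (ℓ, m_ℓ) pairs meeting m_ℓ ≤ -4 give: ℓ=4 → 1; ℓ=5 → 2.
Orbitals: 1 + 2 = 3. Each orbital carries two spin states, so 3 × 2 = 6 states.

6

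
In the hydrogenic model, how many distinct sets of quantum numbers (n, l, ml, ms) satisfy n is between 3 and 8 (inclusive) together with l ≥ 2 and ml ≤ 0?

Treat each shell separately and count matching orbitals:
n=3 → 3; n=4 → 7; n=5 → 12; n=6 → 18; n=7 → 25; n=8 → 33.
Orbitals: 3 + 7 + 12 + 18 + 25 + 33 = 98. Including both spin states (ms = ±1/2) gives 2 × 98 = 196 states.

196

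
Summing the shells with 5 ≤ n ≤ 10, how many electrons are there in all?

710

Shell n has n² orbitals: 5²=25 + 6²=36 + 7²=49 + 8²=64 + 9²=81 + 10²=100 = 355 orbitals.
Two spin states per orbital: 2 × 355 = 710 electrons.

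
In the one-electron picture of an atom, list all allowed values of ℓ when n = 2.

0, 1

ℓ is an integer with 0 ≤ ℓ ≤ n−1, so for n = 2: ℓ = 0, 1.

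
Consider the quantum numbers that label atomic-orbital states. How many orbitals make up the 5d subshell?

A subshell has 2ℓ+1 orbitals; with ℓ = 2, that's 5.

5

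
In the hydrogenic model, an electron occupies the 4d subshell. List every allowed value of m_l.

-2, -1, 0, 1, 2

The 4d subshell has l = 2, and m_l takes every integer from −l to +l. With l = 2 that gives the 5 values -2, -1, 0, 1, 2.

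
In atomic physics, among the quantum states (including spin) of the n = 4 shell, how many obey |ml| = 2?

For n = 4, l ranges over 0 … 3.
Contributions: l=2 → 2; l=3 → 2.
Orbitals: 2 + 2 = 4. Each orbital carries two spin states, so 4 × 2 = 8 states.

8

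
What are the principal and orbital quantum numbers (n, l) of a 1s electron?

n = 1, l = 0

The leading integer gives n = 1; the letter 's' means l = 0.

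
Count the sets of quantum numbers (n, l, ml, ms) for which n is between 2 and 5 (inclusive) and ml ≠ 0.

80

For each n in the range, tally the orbitals obeying ml ≠ 0:
n=2 → 2; n=3 → 6; n=4 → 12; n=5 → 20.
Orbitals: 2 + 6 + 12 + 20 = 40. Including both spin states (ms = ±1/2) gives 2 × 40 = 80 states.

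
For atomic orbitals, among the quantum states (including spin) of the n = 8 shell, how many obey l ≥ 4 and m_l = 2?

8

Orbitals with l ≥ 4 and m_l = 2, by l: l=4 → 1; l=5 → 1; l=6 → 1; l=7 → 1.
Orbitals: 1 + 1 + 1 + 1 = 4. Each orbital carries two spin states, so 4 × 2 = 8 states.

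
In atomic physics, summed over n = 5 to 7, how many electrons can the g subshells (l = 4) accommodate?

54

A g subshell (l = 4) exists for every n ≥ 5, so shells n = 5, 6, 7 each contribute one — 3 subshells.
Since each g subshell holds 2(2·4+1) = 18 electrons, the total is 3 × 18 = 54.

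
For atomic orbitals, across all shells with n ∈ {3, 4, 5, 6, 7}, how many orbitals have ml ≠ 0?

Count contributing orbitals for each principal shell:
n=3 → 6; n=4 → 12; n=5 → 20; n=6 → 30; n=7 → 42.
Total orbitals: 6 + 12 + 20 + 30 + 42 = 110.

110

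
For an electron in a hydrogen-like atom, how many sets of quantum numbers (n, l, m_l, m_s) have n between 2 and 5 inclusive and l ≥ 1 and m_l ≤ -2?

Work shell by shell — for each n, count the (l, m_l) pairs that satisfy l ≥ 1 and m_l ≤ -2:
n=3 → 1; n=4 → 3; n=5 → 6.
Orbitals: 1 + 3 + 6 = 10. Including both spin states (m_s = ±1/2) gives 2 × 10 = 20 states.

20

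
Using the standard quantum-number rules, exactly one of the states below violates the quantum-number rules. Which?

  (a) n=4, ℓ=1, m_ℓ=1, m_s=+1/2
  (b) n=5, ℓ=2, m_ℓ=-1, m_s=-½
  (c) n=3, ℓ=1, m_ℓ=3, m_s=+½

(c)

(c) has |m_ℓ| = 3 > ℓ = 1, violating −ℓ ≤ m_ℓ ≤ ℓ.
The remaining sets (a), (b) satisfy all four rules.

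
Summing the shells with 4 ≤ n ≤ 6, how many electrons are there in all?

154

Shell n has n² orbitals: 4²=16 + 5²=25 + 6²=36 = 77 orbitals.
Two spin states per orbital: 2 × 77 = 154 electrons.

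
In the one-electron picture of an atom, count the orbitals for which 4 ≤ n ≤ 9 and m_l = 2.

27

Treat each shell separately and count matching orbitals:
n=4 → 2; n=5 → 3; n=6 → 4; n=7 → 5; n=8 → 6; n=9 → 7.
Total orbitals: 2 + 3 + 4 + 5 + 6 + 7 = 27.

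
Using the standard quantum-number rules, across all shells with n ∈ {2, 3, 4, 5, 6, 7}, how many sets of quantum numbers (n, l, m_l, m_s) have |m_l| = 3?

For each n in the range, tally the orbitals obeying |m_l| = 3:
n=4 → 2; n=5 → 4; n=6 → 6; n=7 → 8.
Orbitals: 2 + 4 + 6 + 8 = 20. Including both spin states (m_s = ±1/2) gives 2 × 20 = 40 states.

40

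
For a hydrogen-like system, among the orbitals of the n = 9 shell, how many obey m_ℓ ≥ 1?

With n = 9 the allowed ℓ are 0, 1, …, 8.
Orbitals with m_ℓ ≥ 1, by ℓ: ℓ=1 → 1; ℓ=2 → 2; ℓ=3 → 3; ℓ=4 → 4; ℓ=5 → 5; ℓ=6 → 6; ℓ=7 → 7; ℓ=8 → 8.
Total orbitals: 1 + 2 + 3 + 4 + 5 + 6 + 7 + 8 = 36.

36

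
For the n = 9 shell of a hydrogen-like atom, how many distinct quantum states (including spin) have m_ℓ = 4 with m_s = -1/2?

For n = 9, ℓ ranges over 0 … 8.
The (ℓ, m_ℓ) pairs meeting m_ℓ = 4 give: ℓ=4 → 1; ℓ=5 → 1; ℓ=6 → 1; ℓ=7 → 1; ℓ=8 → 1.
Orbitals: 1 + 1 + 1 + 1 + 1 = 5. With m_s fixed to a single value there is one state per orbital, giving 5 states.

5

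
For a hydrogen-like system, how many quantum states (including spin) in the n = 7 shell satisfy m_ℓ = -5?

4

Orbitals with m_ℓ = -5, by ℓ: ℓ=5 → 1; ℓ=6 → 1.
Orbitals: 1 + 1 = 2. Each orbital carries two spin states, so 2 × 2 = 4 states.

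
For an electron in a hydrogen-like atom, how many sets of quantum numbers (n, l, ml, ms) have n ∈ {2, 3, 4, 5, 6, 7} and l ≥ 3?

Work shell by shell — for each n, count the (l, ml) pairs that satisfy l ≥ 3:
n=4 → 7; n=5 → 16; n=6 → 27; n=7 → 40.
Orbitals: 7 + 16 + 27 + 40 = 90. Including both spin states (ms = ±1/2) gives 2 × 90 = 180 states.

180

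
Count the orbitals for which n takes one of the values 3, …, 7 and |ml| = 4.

12

Work shell by shell — for each n, count the (l, ml) pairs that satisfy |ml| = 4:
n=5 → 2; n=6 → 4; n=7 → 6.
Total orbitals: 2 + 4 + 6 = 12.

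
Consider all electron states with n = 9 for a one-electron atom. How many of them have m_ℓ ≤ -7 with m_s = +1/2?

Per ℓ-value: ℓ=7 → 1; ℓ=8 → 2.
Orbitals: 1 + 2 = 3. With m_s fixed to a single value there is one state per orbital, giving 3 states.

3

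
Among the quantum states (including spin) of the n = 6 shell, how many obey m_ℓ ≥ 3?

12

Go through ℓ = 0, …, 5 (the values permitted for n = 6).
Orbitals with m_ℓ ≥ 3, by ℓ: ℓ=3 → 1; ℓ=4 → 2; ℓ=5 → 3.
Orbitals: 1 + 2 + 3 = 6. Each orbital carries two spin states, so 6 × 2 = 12 states.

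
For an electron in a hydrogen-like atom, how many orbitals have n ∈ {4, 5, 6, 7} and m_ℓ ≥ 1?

Per-shell orbital counts meeting the constraint:
n=4 → 6; n=5 → 10; n=6 → 15; n=7 → 21.
Total orbitals: 6 + 10 + 15 + 21 = 52.

52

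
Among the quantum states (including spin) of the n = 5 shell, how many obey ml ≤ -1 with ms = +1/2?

10

With n = 5 the allowed l are 0, 1, …, 4.
Orbitals with ml ≤ -1, by l: l=1 → 1; l=2 → 2; l=3 → 3; l=4 → 4.
Orbitals: 1 + 2 + 3 + 4 = 10. With ms fixed to a single value there is one state per orbital, giving 10 states.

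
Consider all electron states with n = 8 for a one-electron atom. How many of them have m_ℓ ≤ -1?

56

The n = 8 shell has ℓ = 0 through 7; check each.
Orbitals with m_ℓ ≤ -1, by ℓ: ℓ=1 → 1; ℓ=2 → 2; ℓ=3 → 3; ℓ=4 → 4; ℓ=5 → 5; ℓ=6 → 6; ℓ=7 → 7.
Orbitals: 1 + 2 + 3 + 4 + 5 + 6 + 7 = 28. Each orbital carries two spin states, so 28 × 2 = 56 states.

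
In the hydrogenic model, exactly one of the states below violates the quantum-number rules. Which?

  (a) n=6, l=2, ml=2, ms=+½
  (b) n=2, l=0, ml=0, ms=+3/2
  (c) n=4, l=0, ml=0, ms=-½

(b) has ms = +3/2, but an electron's spin must be ±1/2.
The remaining sets (a), (c) satisfy all four rules.

(b)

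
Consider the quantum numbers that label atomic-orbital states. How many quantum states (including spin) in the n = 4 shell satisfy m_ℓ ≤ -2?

Go through ℓ = 0, …, 3 (the values permitted for n = 4).
The (ℓ, m_ℓ) pairs meeting m_ℓ ≤ -2 give: ℓ=2 → 1; ℓ=3 → 2.
Orbitals: 1 + 2 = 3. Each orbital carries two spin states, so 3 × 2 = 6 states.

6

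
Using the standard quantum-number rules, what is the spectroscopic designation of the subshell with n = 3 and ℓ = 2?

3d

ℓ = 2 corresponds to the letter 'd', so the subshell is 3d.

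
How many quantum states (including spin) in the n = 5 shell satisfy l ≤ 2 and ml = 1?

4

With n = 5 the allowed l are 0, 1, …, 4.
Per l-value: l=1 → 1; l=2 → 1.
Orbitals: 1 + 1 = 2. Each orbital carries two spin states, so 2 × 2 = 4 states.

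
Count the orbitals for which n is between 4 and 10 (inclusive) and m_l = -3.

Count contributing orbitals for each principal shell:
n=4 → 1; n=5 → 2; n=6 → 3; n=7 → 4; n=8 → 5; n=9 → 6; n=10 → 7.
Total orbitals: 1 + 2 + 3 + 4 + 5 + 6 + 7 = 28.

28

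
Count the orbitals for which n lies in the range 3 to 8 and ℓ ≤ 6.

184

Work shell by shell — for each n, count the (ℓ, m_ℓ) pairs that satisfy ℓ ≤ 6:
n=3 → 9; n=4 → 16; n=5 → 25; n=6 → 36; n=7 → 49; n=8 → 49.
Total orbitals: 9 + 16 + 25 + 36 + 49 + 49 = 184.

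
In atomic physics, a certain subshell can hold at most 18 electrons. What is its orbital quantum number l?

2(2l+1) = 18 ⇒ 2l+1 = 9 ⇒ l = 4.

l = 4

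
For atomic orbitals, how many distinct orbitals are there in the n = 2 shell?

4

The n = 2 shell contains n² = 2² = 4 orbitals.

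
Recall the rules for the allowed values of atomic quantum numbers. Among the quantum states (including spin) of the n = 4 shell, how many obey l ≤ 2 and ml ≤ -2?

2

For n = 4, l ranges over 0 … 3.
Contributions: l=2 → 1.
Orbitals: 1. Each orbital carries two spin states, so 1 × 2 = 2 states.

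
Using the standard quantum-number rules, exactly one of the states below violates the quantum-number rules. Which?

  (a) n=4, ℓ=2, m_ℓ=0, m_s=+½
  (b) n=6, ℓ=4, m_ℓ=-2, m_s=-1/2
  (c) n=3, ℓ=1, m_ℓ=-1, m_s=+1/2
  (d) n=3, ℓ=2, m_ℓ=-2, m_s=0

(d)

(d) has m_s = 0, but an electron's spin must be ±1/2.
The remaining sets (a), (b), (c) satisfy all four rules.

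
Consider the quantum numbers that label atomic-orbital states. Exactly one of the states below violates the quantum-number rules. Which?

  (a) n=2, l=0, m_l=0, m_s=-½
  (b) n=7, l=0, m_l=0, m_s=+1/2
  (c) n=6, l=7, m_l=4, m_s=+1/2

(c) has l = 7 ≥ n = 6, violating 0 ≤ l ≤ n−1.
The remaining sets (a), (b) satisfy all four rules.

(c)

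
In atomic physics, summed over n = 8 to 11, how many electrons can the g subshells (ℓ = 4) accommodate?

72

A g subshell (ℓ = 4) exists for every n ≥ 5, so shells n = 8, 9, 10, 11 each contribute one — 4 subshells.
Since each g subshell holds 2(2·4+1) = 18 electrons, the total is 4 × 18 = 72.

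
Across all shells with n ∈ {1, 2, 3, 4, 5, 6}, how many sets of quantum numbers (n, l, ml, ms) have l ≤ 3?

124

Per-shell orbital counts meeting the constraint:
n=1 → 1; n=2 → 4; n=3 → 9; n=4 → 16; n=5 → 16; n=6 → 16.
Orbitals: 1 + 4 + 9 + 16 + 16 + 16 = 62. Including both spin states (ms = ±1/2) gives 2 × 62 = 124 states.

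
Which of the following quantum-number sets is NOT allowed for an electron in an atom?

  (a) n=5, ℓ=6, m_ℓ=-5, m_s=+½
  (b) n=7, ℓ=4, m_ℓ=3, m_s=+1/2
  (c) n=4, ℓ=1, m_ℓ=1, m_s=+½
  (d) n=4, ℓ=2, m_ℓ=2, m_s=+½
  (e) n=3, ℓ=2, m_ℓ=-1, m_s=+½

(a) has ℓ = 6 ≥ n = 5, violating 0 ≤ ℓ ≤ n−1.
The remaining sets (b), (c), (d), (e) satisfy all four rules.

(a)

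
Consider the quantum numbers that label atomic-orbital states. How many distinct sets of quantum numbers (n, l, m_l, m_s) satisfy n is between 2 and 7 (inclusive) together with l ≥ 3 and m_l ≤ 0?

Work shell by shell — for each n, count the (l, m_l) pairs that satisfy l ≥ 3 and m_l ≤ 0:
n=4 → 4; n=5 → 9; n=6 → 15; n=7 → 22.
Orbitals: 4 + 9 + 15 + 22 = 50. Including both spin states (m_s = ±1/2) gives 2 × 50 = 100 states.

100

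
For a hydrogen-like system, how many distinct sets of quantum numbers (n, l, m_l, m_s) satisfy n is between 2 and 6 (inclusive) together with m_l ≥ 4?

8

Go shell by shell, enumerating (l, m_l) with m_l ≥ 4:
n=5 → 1; n=6 → 3.
Orbitals: 1 + 3 = 4. Including both spin states (m_s = ±1/2) gives 2 × 4 = 8 states.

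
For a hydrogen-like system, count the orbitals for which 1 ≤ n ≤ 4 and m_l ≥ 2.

Go shell by shell, enumerating (l, m_l) with m_l ≥ 2:
n=3 → 1; n=4 → 3.
Total orbitals: 1 + 3 = 4.

4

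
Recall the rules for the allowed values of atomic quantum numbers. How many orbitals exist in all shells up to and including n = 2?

Total orbitals = 1² + 2² = 5.

5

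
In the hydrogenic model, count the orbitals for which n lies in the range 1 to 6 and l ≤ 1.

Per-shell orbital counts meeting the constraint:
n=1 → 1; n=2 → 4; n=3 → 4; n=4 → 4; n=5 → 4; n=6 → 4.
Total orbitals: 1 + 4 + 4 + 4 + 4 + 4 = 21.

21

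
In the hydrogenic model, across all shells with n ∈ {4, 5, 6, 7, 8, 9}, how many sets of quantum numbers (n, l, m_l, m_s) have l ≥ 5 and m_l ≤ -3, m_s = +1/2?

40

For each n in the range, tally the orbitals obeying l ≥ 5 and m_l ≤ -3:
n=6 → 3; n=7 → 7; n=8 → 12; n=9 → 18.
Orbitals: 3 + 7 + 12 + 18 = 40. With m_s fixed to +1/2 there is one state per orbital, so 40 states.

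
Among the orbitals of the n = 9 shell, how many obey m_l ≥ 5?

10

Per l-value: l=5 → 1; l=6 → 2; l=7 → 3; l=8 → 4.
Total orbitals: 1 + 2 + 3 + 4 = 10.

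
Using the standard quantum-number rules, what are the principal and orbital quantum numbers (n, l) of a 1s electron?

n = 1, l = 0

The leading integer gives n = 1; the letter 's' means l = 0.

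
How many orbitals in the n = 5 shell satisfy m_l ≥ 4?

The (l, m_l) pairs meeting m_l ≥ 4 give: l=4 → 1.
Total orbitals: 1.

1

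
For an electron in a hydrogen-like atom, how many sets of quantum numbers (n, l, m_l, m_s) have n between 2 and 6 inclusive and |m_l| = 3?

Work shell by shell — for each n, count the (l, m_l) pairs that satisfy |m_l| = 3:
n=4 → 2; n=5 → 4; n=6 → 6.
Orbitals: 2 + 4 + 6 = 12. Including both spin states (m_s = ±1/2) gives 2 × 12 = 24 states.

24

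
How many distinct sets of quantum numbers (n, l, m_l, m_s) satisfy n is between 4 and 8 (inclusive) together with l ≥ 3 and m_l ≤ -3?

Treat each shell separately and count matching orbitals:
n=4 → 1; n=5 → 3; n=6 → 6; n=7 → 10; n=8 → 15.
Orbitals: 1 + 3 + 6 + 10 + 15 = 35. Including both spin states (m_s = ±1/2) gives 2 × 35 = 70 states.

70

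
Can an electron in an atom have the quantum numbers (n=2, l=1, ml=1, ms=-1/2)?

n = 2 is a positive integer. l = 1 satisfies 0 ≤ l ≤ n−1 = 1. ml = 1 lies in the range −l … +l (here −1 … 1). ms = -1/2 is one of ±1/2.
All four constraints are satisfied.

Allowed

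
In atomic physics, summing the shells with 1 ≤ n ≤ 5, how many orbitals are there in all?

Shell n has n² orbitals: 1²=1 + 2²=4 + 3²=9 + 4²=16 + 5²=25 = 55 orbitals.

55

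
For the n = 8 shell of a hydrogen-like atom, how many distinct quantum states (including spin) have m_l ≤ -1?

Contributions: l=1 → 1; l=2 → 2; l=3 → 3; l=4 → 4; l=5 → 5; l=6 → 6; l=7 → 7.
Orbitals: 1 + 2 + 3 + 4 + 5 + 6 + 7 = 28. Each orbital carries two spin states, so 28 × 2 = 56 states.

56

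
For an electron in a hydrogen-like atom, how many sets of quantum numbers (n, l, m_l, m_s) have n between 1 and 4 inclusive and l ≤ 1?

Per-shell orbital counts meeting the constraint:
n=1 → 1; n=2 → 4; n=3 → 4; n=4 → 4.
Orbitals: 1 + 4 + 4 + 4 = 13. Including both spin states (m_s = ±1/2) gives 2 × 13 = 26 states.

26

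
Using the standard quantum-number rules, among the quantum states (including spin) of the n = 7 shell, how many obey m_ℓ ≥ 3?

With n = 7 the allowed ℓ are 0, 1, …, 6.
Orbitals with m_ℓ ≥ 3, by ℓ: ℓ=3 → 1; ℓ=4 → 2; ℓ=5 → 3; ℓ=6 → 4.
Orbitals: 1 + 2 + 3 + 4 = 10. Each orbital carries two spin states, so 10 × 2 = 20 states.

20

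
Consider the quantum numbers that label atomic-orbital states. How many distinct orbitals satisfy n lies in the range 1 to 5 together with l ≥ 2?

Count contributing orbitals for each principal shell:
n=3 → 5; n=4 → 12; n=5 → 21.
Total orbitals: 5 + 12 + 21 = 38.

38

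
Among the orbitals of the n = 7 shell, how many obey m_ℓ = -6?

Per ℓ-value: ℓ=6 → 1.
Total orbitals: 1.

1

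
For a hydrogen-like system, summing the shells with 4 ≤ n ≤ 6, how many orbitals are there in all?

Shell n has n² orbitals: 4²=16 + 5²=25 + 6²=36 = 77 orbitals.

77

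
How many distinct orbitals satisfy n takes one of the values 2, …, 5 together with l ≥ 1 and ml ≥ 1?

Go shell by shell, enumerating (l, ml) with l ≥ 1 and ml ≥ 1:
n=2 → 1; n=3 → 3; n=4 → 6; n=5 → 10.
Total orbitals: 1 + 3 + 6 + 10 = 20.

20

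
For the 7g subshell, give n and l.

n = 7, l = 4

The leading integer gives n = 7; the letter 'g' means l = 4.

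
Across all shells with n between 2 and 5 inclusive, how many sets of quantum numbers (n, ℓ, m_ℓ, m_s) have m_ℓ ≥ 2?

Treat each shell separately and count matching orbitals:
n=3 → 1; n=4 → 3; n=5 → 6.
Orbitals: 1 + 3 + 6 = 10. Including both spin states (m_s = ±1/2) gives 2 × 10 = 20 states.

20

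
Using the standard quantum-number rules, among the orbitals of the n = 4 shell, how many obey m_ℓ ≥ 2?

Per ℓ-value: ℓ=2 → 1; ℓ=3 → 2.
Total orbitals: 1 + 2 = 3.

3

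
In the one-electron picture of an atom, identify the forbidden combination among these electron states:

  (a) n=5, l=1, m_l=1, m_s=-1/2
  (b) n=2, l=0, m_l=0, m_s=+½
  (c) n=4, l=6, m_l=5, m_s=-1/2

(c)

(c) has l = 6 ≥ n = 4, violating 0 ≤ l ≤ n−1.
The remaining sets (a), (b) satisfy all four rules.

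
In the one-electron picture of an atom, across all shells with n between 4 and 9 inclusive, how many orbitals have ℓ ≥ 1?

265

Go shell by shell, enumerating (ℓ, m_ℓ) with ℓ ≥ 1:
n=4 → 15; n=5 → 24; n=6 → 35; n=7 → 48; n=8 → 63; n=9 → 80.
Total orbitals: 15 + 24 + 35 + 48 + 63 + 80 = 265.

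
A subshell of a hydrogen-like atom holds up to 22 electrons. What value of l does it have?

2(2l+1) = 22 ⇒ 2l+1 = 11 ⇒ l = 5.

l = 5 (h)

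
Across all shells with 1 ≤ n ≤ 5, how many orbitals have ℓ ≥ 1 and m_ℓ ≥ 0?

30

For each n in the range, tally the orbitals obeying ℓ ≥ 1 and m_ℓ ≥ 0:
n=2 → 2; n=3 → 5; n=4 → 9; n=5 → 14.
Total orbitals: 2 + 5 + 9 + 14 = 30.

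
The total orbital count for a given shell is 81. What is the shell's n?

n² = 81 ⇒ n = 9.

n = 9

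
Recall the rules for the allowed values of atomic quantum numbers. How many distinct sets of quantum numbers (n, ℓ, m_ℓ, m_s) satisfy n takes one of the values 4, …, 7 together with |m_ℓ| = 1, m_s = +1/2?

36

Treat each shell separately and count matching orbitals:
n=4 → 6; n=5 → 8; n=6 → 10; n=7 → 12.
Orbitals: 6 + 8 + 10 + 12 = 36. With m_s fixed to +1/2 there is one state per orbital, so 36 states.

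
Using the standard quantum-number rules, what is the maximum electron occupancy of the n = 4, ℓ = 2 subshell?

A subshell with ℓ = 2 has 2ℓ+1 = 5 orbitals, each holding 2 electrons (spin ±1/2), so 5 × 2 = 10.

10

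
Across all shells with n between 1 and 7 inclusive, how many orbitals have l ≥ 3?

Per-shell orbital counts meeting the constraint:
n=4 → 7; n=5 → 16; n=6 → 27; n=7 → 40.
Total orbitals: 7 + 16 + 27 + 40 = 90.

90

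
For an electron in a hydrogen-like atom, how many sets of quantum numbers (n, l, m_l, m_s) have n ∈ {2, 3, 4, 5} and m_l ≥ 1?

For each n in the range, tally the orbitals obeying m_l ≥ 1:
n=2 → 1; n=3 → 3; n=4 → 6; n=5 → 10.
Orbitals: 1 + 3 + 6 + 10 = 20. Including both spin states (m_s = ±1/2) gives 2 × 20 = 40 states.

40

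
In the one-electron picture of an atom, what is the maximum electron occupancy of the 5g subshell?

18

A subshell with l = 4 has 2l+1 = 9 orbitals, each holding 2 electrons (spin ±1/2), so 9 × 2 = 18.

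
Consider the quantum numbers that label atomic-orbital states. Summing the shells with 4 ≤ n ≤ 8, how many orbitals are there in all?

190

Shell n has n² orbitals: 4²=16 + 5²=25 + 6²=36 + 7²=49 + 8²=64 = 190 orbitals.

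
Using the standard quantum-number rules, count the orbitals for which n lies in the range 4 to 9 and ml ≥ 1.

116

Count contributing orbitals for each principal shell:
n=4 → 6; n=5 → 10; n=6 → 15; n=7 → 21; n=8 → 28; n=9 → 36.
Total orbitals: 6 + 10 + 15 + 21 + 28 + 36 = 116.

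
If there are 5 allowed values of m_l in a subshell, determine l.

l = 2

m_l ranges over 2l+1 integers, so 2l+1 = 5 ⇒ l = 2.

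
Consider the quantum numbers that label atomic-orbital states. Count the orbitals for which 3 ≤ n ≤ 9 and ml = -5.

10

For each n in the range, tally the orbitals obeying ml = -5:
n=6 → 1; n=7 → 2; n=8 → 3; n=9 → 4.
Total orbitals: 1 + 2 + 3 + 4 = 10.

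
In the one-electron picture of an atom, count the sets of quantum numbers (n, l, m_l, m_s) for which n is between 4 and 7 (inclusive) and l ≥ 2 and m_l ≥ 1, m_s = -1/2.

Per-shell orbital counts meeting the constraint:
n=4 → 5; n=5 → 9; n=6 → 14; n=7 → 20.
Orbitals: 5 + 9 + 14 + 20 = 48. With m_s fixed to -1/2 there is one state per orbital, so 48 states.

48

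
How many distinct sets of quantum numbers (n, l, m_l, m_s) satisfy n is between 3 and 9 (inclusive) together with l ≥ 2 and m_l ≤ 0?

Go shell by shell, enumerating (l, m_l) with l ≥ 2 and m_l ≤ 0:
n=3 → 3; n=4 → 7; n=5 → 12; n=6 → 18; n=7 → 25; n=8 → 33; n=9 → 42.
Orbitals: 3 + 7 + 12 + 18 + 25 + 33 + 42 = 140. Including both spin states (m_s = ±1/2) gives 2 × 140 = 280 states.

280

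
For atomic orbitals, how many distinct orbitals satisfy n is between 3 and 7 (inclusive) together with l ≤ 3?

73

Work shell by shell — for each n, count the (l, m_l) pairs that satisfy l ≤ 3:
n=3 → 9; n=4 → 16; n=5 → 16; n=6 → 16; n=7 → 16.
Total orbitals: 9 + 16 + 16 + 16 + 16 = 73.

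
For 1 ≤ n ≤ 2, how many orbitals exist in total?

Total orbitals = 1² + 2² = 5.

5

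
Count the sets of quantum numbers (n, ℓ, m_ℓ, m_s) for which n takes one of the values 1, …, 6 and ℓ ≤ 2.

Treat each shell separately and count matching orbitals:
n=1 → 1; n=2 → 4; n=3 → 9; n=4 → 9; n=5 → 9; n=6 → 9.
Orbitals: 1 + 4 + 9 + 9 + 9 + 9 = 41. Including both spin states (m_s = ±1/2) gives 2 × 41 = 82 states.

82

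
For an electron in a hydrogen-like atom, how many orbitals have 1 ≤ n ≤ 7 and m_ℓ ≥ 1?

Count contributing orbitals for each principal shell:
n=2 → 1; n=3 → 3; n=4 → 6; n=5 → 10; n=6 → 15; n=7 → 21.
Total orbitals: 1 + 3 + 6 + 10 + 15 + 21 = 56.

56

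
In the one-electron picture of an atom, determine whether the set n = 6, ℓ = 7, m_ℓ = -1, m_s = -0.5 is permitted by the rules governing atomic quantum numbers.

Invalid

The orbital quantum number must satisfy 0 ≤ ℓ ≤ n−1. With n = 6 the allowed ℓ values are 0, 1, 2, 3, 4, 5, so ℓ = 7 is out of range.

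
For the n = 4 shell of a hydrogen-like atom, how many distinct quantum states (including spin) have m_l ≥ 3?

Contributions: l=3 → 1.
Orbitals: 1. Each orbital carries two spin states, so 1 × 2 = 2 states.

2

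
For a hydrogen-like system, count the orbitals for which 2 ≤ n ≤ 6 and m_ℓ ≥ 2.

Count contributing orbitals for each principal shell:
n=3 → 1; n=4 → 3; n=5 → 6; n=6 → 10.
Total orbitals: 1 + 3 + 6 + 10 = 20.

20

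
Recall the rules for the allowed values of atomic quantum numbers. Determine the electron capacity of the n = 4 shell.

32

A shell holds 2n² electrons: 2 × 4² = 2 × 16 = 32.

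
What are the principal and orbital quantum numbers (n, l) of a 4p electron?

n = 4, l = 1

The leading integer gives n = 4; the letter 'p' means l = 1.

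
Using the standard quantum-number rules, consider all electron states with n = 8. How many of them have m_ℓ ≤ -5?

For n = 8, ℓ ranges over 0 … 7.
Orbitals with m_ℓ ≤ -5, by ℓ: ℓ=5 → 1; ℓ=6 → 2; ℓ=7 → 3.
Orbitals: 1 + 2 + 3 = 6. Each orbital carries two spin states, so 6 × 2 = 12 states.

12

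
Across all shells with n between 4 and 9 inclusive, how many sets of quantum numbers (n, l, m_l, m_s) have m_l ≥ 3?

Go shell by shell, enumerating (l, m_l) with m_l ≥ 3:
n=4 → 1; n=5 → 3; n=6 → 6; n=7 → 10; n=8 → 15; n=9 → 21.
Orbitals: 1 + 3 + 6 + 10 + 15 + 21 = 56. Including both spin states (m_s = ±1/2) gives 2 × 56 = 112 states.

112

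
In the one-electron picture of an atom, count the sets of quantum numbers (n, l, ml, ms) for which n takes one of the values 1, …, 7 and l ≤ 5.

254

For each n in the range, tally the orbitals obeying l ≤ 5:
n=1 → 1; n=2 → 4; n=3 → 9; n=4 → 16; n=5 → 25; n=6 → 36; n=7 → 36.
Orbitals: 1 + 4 + 9 + 16 + 25 + 36 + 36 = 127. Including both spin states (ms = ±1/2) gives 2 × 127 = 254 states.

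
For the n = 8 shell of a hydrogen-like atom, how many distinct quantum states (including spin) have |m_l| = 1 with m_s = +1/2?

14

For n = 8, l ranges over 0 … 7.
Orbitals with |m_l| = 1, by l: l=1 → 2; l=2 → 2; l=3 → 2; l=4 → 2; l=5 → 2; l=6 → 2; l=7 → 2.
Orbitals: 2 + 2 + 2 + 2 + 2 + 2 + 2 = 14. With m_s fixed to a single value there is one state per orbital, giving 14 states.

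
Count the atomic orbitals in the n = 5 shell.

25

The n = 5 shell contains n² = 5² = 25 orbitals.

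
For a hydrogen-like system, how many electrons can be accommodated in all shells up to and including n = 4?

60

Total orbitals = 1² + 2² + 3² + 4² = 30. Doubling for spin gives 60 electrons.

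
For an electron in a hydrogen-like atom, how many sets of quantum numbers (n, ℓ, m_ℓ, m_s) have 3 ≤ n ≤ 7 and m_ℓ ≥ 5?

8

For each n in the range, tally the orbitals obeying m_ℓ ≥ 5:
n=6 → 1; n=7 → 3.
Orbitals: 1 + 3 = 4. Including both spin states (m_s = ±1/2) gives 2 × 4 = 8 states.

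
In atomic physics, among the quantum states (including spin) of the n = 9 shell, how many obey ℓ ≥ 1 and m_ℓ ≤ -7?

The n = 9 shell has ℓ = 0 through 8; check each.
Orbitals with ℓ ≥ 1 and m_ℓ ≤ -7, by ℓ: ℓ=7 → 1; ℓ=8 → 2.
Orbitals: 1 + 2 = 3. Each orbital carries two spin states, so 3 × 2 = 6 states.

6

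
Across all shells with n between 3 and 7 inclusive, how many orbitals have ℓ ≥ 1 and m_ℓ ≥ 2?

35

Count contributing orbitals for each principal shell:
n=3 → 1; n=4 → 3; n=5 → 6; n=6 → 10; n=7 → 15.
Total orbitals: 1 + 3 + 6 + 10 + 15 = 35.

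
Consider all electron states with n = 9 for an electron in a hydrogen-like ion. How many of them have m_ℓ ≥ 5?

20

Contributions: ℓ=5 → 1; ℓ=6 → 2; ℓ=7 → 3; ℓ=8 → 4.
Orbitals: 1 + 2 + 3 + 4 = 10. Each orbital carries two spin states, so 10 × 2 = 20 states.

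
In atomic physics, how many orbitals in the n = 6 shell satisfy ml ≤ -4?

For n = 6, l ranges over 0 … 5.
Orbitals with ml ≤ -4, by l: l=4 → 1; l=5 → 2.
Total orbitals: 1 + 2 = 3.

3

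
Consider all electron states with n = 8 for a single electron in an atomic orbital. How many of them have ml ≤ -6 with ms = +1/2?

3

Orbitals with ml ≤ -6, by l: l=6 → 1; l=7 → 2.
Orbitals: 1 + 2 = 3. With ms fixed to a single value there is one state per orbital, giving 3 states.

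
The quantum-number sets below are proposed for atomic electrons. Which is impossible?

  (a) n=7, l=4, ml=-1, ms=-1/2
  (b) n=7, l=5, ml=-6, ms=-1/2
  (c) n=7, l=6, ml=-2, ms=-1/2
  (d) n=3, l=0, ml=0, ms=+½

(b)

(b) has |ml| = 6 > l = 5, violating −l ≤ ml ≤ l.
The remaining sets (a), (c), (d) satisfy all four rules.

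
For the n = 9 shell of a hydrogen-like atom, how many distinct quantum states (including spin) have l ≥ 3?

Go through l = 0, …, 8 (the values permitted for n = 9).
Orbitals with l ≥ 3, by l: l=3 → 7; l=4 → 9; l=5 → 11; l=6 → 13; l=7 → 15; l=8 → 17.
Orbitals: 7 + 9 + 11 + 13 + 15 + 17 = 72. Each orbital carries two spin states, so 72 × 2 = 144 states.

144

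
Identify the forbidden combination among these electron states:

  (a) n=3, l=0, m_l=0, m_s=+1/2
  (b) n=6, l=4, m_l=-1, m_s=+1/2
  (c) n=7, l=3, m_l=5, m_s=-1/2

(c) has |m_l| = 5 > l = 3, violating −l ≤ m_l ≤ l.
The remaining sets (a), (b) satisfy all four rules.

(c)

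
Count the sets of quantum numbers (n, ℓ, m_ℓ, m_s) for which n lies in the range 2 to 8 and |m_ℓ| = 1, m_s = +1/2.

For each n in the range, tally the orbitals obeying |m_ℓ| = 1:
n=2 → 2; n=3 → 4; n=4 → 6; n=5 → 8; n=6 → 10; n=7 → 12; n=8 → 14.
Orbitals: 2 + 4 + 6 + 8 + 10 + 12 + 14 = 56. With m_s fixed to +1/2 there is one state per orbital, so 56 states.

56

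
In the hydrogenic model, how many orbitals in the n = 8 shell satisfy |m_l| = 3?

10

For n = 8, l ranges over 0 … 7.
Orbitals with |m_l| = 3, by l: l=3 → 2; l=4 → 2; l=5 → 2; l=6 → 2; l=7 → 2.
Total orbitals: 2 + 2 + 2 + 2 + 2 = 10.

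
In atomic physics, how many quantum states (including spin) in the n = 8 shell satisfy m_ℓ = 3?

For n = 8, ℓ ranges over 0 … 7.
The (ℓ, m_ℓ) pairs meeting m_ℓ = 3 give: ℓ=3 → 1; ℓ=4 → 1; ℓ=5 → 1; ℓ=6 → 1; ℓ=7 → 1.
Orbitals: 1 + 1 + 1 + 1 + 1 = 5. Each orbital carries two spin states, so 5 × 2 = 10 states.

10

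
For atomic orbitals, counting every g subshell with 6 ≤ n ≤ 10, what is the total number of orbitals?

45

A g subshell (ℓ = 4) exists for every n ≥ 5, so shells n = 6, 7, 8, 9, 10 each contribute one — 5 subshells.
Since each g subshell has 2·4+1 = 9 orbitals, the total is 5 × 9 = 45.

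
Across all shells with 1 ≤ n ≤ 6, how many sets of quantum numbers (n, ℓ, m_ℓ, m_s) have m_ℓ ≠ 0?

Go shell by shell, enumerating (ℓ, m_ℓ) with m_ℓ ≠ 0:
n=2 → 2; n=3 → 6; n=4 → 12; n=5 → 20; n=6 → 30.
Orbitals: 2 + 6 + 12 + 20 + 30 = 70. Including both spin states (m_s = ±1/2) gives 2 × 70 = 140 states.

140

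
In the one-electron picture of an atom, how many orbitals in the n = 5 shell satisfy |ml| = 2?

Go through l = 0, …, 4 (the values permitted for n = 5).
The (l, ml) pairs meeting |ml| = 2 give: l=2 → 2; l=3 → 2; l=4 → 2.
Total orbitals: 2 + 2 + 2 = 6.

6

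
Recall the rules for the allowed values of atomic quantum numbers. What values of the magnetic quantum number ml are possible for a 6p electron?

The 6p subshell has l = 1, and ml takes every integer from −l to +l. With l = 1 that gives the 3 values -1, 0, 1.

-1, 0, 1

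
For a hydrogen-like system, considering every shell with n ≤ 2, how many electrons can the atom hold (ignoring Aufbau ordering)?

10

Total orbitals = 1² + 2² = 5. Doubling for spin gives 10 electrons.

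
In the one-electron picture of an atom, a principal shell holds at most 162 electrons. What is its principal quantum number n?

n = 9

2n² = 162 ⇒ n² = 81 ⇒ n = 9.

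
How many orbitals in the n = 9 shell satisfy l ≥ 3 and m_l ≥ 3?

21

The (l, m_l) pairs meeting l ≥ 3 and m_l ≥ 3 give: l=3 → 1; l=4 → 2; l=5 → 3; l=6 → 4; l=7 → 5; l=8 → 6.
Total orbitals: 1 + 2 + 3 + 4 + 5 + 6 = 21.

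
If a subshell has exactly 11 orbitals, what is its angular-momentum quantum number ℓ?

ℓ = 5 (h)

2ℓ+1 = 11 gives ℓ = 5.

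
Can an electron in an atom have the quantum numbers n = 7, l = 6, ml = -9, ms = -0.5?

The magnetic quantum number must satisfy −l ≤ ml ≤ l. With l = 6, ml can only be -6, -5, -4, -3, -2, -1, 0, 1, 2, 3, 4, 5, 6, so ml = -9 is forbidden.

Invalid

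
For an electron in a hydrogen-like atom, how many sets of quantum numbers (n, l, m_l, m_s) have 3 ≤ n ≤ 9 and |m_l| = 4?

Work shell by shell — for each n, count the (l, m_l) pairs that satisfy |m_l| = 4:
n=5 → 2; n=6 → 4; n=7 → 6; n=8 → 8; n=9 → 10.
Orbitals: 2 + 4 + 6 + 8 + 10 = 30. Including both spin states (m_s = ±1/2) gives 2 × 30 = 60 states.

60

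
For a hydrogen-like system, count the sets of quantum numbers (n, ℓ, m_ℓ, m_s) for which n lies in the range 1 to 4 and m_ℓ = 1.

Count contributing orbitals for each principal shell:
n=2 → 1; n=3 → 2; n=4 → 3.
Orbitals: 1 + 2 + 3 = 6. Including both spin states (m_s = ±1/2) gives 2 × 6 = 12 states.

12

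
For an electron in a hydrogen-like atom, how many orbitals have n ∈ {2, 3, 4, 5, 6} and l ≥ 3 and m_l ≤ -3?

10

Per-shell orbital counts meeting the constraint:
n=4 → 1; n=5 → 3; n=6 → 6.
Total orbitals: 1 + 3 + 6 = 10.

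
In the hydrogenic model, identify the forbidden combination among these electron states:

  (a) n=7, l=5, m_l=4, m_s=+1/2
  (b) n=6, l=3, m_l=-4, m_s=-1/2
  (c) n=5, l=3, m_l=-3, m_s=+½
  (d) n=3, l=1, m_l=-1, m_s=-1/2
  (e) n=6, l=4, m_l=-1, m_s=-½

(b) has |m_l| = 4 > l = 3, violating −l ≤ m_l ≤ l.
The remaining sets (a), (c), (d), (e) satisfy all four rules.

(b)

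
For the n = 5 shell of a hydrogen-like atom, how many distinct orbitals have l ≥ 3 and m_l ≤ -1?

7

With n = 5 the allowed l are 0, 1, …, 4.
The (l, m_l) pairs meeting l ≥ 3 and m_l ≤ -1 give: l=3 → 3; l=4 → 4.
Total orbitals: 3 + 4 = 7.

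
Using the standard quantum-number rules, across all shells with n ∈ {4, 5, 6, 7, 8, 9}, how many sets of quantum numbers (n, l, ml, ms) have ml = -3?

42

Work shell by shell — for each n, count the (l, ml) pairs that satisfy ml = -3:
n=4 → 1; n=5 → 2; n=6 → 3; n=7 → 4; n=8 → 5; n=9 → 6.
Orbitals: 1 + 2 + 3 + 4 + 5 + 6 = 21. Including both spin states (ms = ±1/2) gives 2 × 21 = 42 states.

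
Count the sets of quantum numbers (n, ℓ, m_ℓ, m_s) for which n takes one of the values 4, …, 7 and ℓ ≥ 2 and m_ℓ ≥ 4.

20

Go shell by shell, enumerating (ℓ, m_ℓ) with ℓ ≥ 2 and m_ℓ ≥ 4:
n=5 → 1; n=6 → 3; n=7 → 6.
Orbitals: 1 + 3 + 6 = 10. Including both spin states (m_s = ±1/2) gives 2 × 10 = 20 states.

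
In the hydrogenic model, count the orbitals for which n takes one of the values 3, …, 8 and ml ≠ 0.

166

Treat each shell separately and count matching orbitals:
n=3 → 6; n=4 → 12; n=5 → 20; n=6 → 30; n=7 → 42; n=8 → 56.
Total orbitals: 6 + 12 + 20 + 30 + 42 + 56 = 166.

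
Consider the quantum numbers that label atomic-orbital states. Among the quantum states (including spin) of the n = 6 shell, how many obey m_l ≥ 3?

Orbitals with m_l ≥ 3, by l: l=3 → 1; l=4 → 2; l=5 → 3.
Orbitals: 1 + 2 + 3 = 6. Each orbital carries two spin states, so 6 × 2 = 12 states.

12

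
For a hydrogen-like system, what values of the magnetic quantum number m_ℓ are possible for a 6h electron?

-5, -4, -3, -2, -1, 0, 1, 2, 3, 4, 5

The 6h subshell has ℓ = 5, and m_ℓ takes every integer from −ℓ to +ℓ. With ℓ = 5 that gives the 11 values -5, -4, -3, -2, -1, 0, 1, 2, 3, 4, 5.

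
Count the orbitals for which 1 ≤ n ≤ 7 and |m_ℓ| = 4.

Treat each shell separately and count matching orbitals:
n=5 → 2; n=6 → 4; n=7 → 6.
Total orbitals: 2 + 4 + 6 = 12.

12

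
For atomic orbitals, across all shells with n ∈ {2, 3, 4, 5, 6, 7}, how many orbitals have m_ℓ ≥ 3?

Work shell by shell — for each n, count the (ℓ, m_ℓ) pairs that satisfy m_ℓ ≥ 3:
n=4 → 1; n=5 → 3; n=6 → 6; n=7 → 10.
Total orbitals: 1 + 3 + 6 + 10 = 20.

20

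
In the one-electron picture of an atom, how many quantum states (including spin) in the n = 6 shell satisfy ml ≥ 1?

The n = 6 shell has l = 0 through 5; check each.
Contributions: l=1 → 1; l=2 → 2; l=3 → 3; l=4 → 4; l=5 → 5.
Orbitals: 1 + 2 + 3 + 4 + 5 = 15. Each orbital carries two spin states, so 15 × 2 = 30 states.

30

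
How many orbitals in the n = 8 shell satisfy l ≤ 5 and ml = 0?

6

For n = 8, l ranges over 0 … 7.
The (l, ml) pairs meeting l ≤ 5 and ml = 0 give: l=0 → 1; l=1 → 1; l=2 → 1; l=3 → 1; l=4 → 1; l=5 → 1.
Total orbitals: 1 + 1 + 1 + 1 + 1 + 1 = 6.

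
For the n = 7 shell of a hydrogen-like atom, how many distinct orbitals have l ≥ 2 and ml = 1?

5

The n = 7 shell has l = 0 through 6; check each.
Contributions: l=2 → 1; l=3 → 1; l=4 → 1; l=5 → 1; l=6 → 1.
Total orbitals: 1 + 1 + 1 + 1 + 1 = 5.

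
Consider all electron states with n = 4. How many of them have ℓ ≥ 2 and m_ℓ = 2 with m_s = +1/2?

2

Go through ℓ = 0, …, 3 (the values permitted for n = 4).
The (ℓ, m_ℓ) pairs meeting ℓ ≥ 2 and m_ℓ = 2 give: ℓ=2 → 1; ℓ=3 → 1.
Orbitals: 1 + 1 = 2. With m_s fixed to a single value there is one state per orbital, giving 2 states.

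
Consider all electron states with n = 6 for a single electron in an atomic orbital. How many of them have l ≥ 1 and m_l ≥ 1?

For n = 6, l ranges over 0 … 5.
The (l, m_l) pairs meeting l ≥ 1 and m_l ≥ 1 give: l=1 → 1; l=2 → 2; l=3 → 3; l=4 → 4; l=5 → 5.
Orbitals: 1 + 2 + 3 + 4 + 5 = 15. Each orbital carries two spin states, so 15 × 2 = 30 states.

30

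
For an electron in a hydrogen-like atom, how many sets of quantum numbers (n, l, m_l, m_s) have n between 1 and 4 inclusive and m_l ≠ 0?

Go shell by shell, enumerating (l, m_l) with m_l ≠ 0:
n=2 → 2; n=3 → 6; n=4 → 12.
Orbitals: 2 + 6 + 12 = 20. Including both spin states (m_s = ±1/2) gives 2 × 20 = 40 states.

40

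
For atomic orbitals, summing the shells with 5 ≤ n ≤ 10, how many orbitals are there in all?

355

Shell n has n² orbitals: 5²=25 + 6²=36 + 7²=49 + 8²=64 + 9²=81 + 10²=100 = 355 orbitals.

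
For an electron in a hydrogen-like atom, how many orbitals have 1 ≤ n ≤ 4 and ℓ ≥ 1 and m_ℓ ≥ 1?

Treat each shell separately and count matching orbitals:
n=2 → 1; n=3 → 3; n=4 → 6.
Total orbitals: 1 + 3 + 6 = 10.

10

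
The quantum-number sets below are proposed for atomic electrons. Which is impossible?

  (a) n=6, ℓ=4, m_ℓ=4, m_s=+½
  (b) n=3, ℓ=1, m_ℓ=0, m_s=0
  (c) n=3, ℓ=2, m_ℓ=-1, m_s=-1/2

(b) has m_s = 0, but an electron's spin must be ±1/2.
The remaining sets (a), (c) satisfy all four rules.

(b)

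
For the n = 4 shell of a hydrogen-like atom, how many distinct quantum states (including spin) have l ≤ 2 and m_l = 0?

The n = 4 shell has l = 0 through 3; check each.
The (l, m_l) pairs meeting l ≤ 2 and m_l = 0 give: l=0 → 1; l=1 → 1; l=2 → 1.
Orbitals: 1 + 1 + 1 = 3. Each orbital carries two spin states, so 3 × 2 = 6 states.

6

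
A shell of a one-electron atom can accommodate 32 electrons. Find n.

2n² = 32 ⇒ n² = 16 ⇒ n = 4.

n = 4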